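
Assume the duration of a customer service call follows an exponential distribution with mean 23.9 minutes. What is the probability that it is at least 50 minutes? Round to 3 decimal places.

0.123

The rate is λ = 1/23.9 = 0.041841 per minute.
P(X > 50) = e^(−λ·50) = e^(−2.0921) ≈ 0.123.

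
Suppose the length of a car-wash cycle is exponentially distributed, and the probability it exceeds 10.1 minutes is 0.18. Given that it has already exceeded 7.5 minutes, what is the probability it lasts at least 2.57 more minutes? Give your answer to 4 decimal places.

From e^(−λ·10.1) = 0.18, λ = −ln(0.18)/10.1 = 0.169782.
Memoryless: P(X > 7.5+2.57 | X > 7.5) = P(X > 2.57) = e^(−0.169782·2.57) ≈ 0.6464.

0.6464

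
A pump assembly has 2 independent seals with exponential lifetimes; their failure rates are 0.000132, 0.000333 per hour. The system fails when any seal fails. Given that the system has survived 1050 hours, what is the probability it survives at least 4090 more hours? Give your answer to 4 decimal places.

0.1493

Time to first failure ~ Exp(Σλ) with Σλ = 0.000465.
By memorylessness, P(T > 1050+4090 | T > 1050) = P(T > 4090) = e^(−0.000465·4090) ≈ 0.1493.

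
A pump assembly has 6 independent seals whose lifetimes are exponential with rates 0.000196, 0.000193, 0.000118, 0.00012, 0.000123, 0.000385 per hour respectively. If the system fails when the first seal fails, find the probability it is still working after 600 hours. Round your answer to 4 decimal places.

0.5061

The time to first failure is exponential with rate Σλ = 0.000196 + 0.000193 + 0.000118 + 0.00012 + 0.000123 + 0.000385 = 0.001135.
P(min > 600) = e^(−0.001135·600) = e^(−0.681) ≈ 0.5061.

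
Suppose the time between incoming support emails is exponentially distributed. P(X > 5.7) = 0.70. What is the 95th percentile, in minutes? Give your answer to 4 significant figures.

47.87

e^(−λ·5.7) = 0.70 ⇒ λ = −ln(0.70)/5.7 = 0.0625746.
95th percentile: 1 − e^(−λt) = 0.95, t = −ln(0.05)/λ = 47.8746 minutes.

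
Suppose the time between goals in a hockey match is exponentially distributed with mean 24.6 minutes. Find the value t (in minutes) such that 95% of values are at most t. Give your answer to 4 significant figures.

73.70

The rate is λ = 1/24.6 = 0.0406504 per minute.
Set 1 − e^(−λt) = 0.95, so t = −ln(0.05)/λ = 2.9957/0.0406504 ≈ 73.695 minutes.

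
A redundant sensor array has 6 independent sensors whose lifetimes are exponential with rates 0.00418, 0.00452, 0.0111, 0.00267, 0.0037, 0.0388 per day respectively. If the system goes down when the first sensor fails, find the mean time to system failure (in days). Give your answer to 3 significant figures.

The time to first failure is exponential with rate Σλ = 0.00418 + 0.00452 + 0.0111 + 0.00267 + 0.0037 + 0.0388 = 0.06497.
E[min] = 1/Σλ = 1/0.06497 = 15.3917 days.

15.4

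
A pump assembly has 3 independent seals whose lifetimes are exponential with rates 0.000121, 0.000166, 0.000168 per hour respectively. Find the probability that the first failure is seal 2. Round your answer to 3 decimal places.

0.365

The time to first failure is exponential with rate Σλ = 0.000121 + 0.000166 + 0.000168 = 0.000455.
P(seal 2 first) = λ_2/Σλ = 0.000166/0.000455 ≈ 0.365.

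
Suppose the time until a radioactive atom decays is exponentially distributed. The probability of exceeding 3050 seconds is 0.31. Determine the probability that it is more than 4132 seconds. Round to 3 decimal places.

e^(−λ·3050) = 0.31 ⇒ λ = −ln(0.31)/3050 = 0.000383994.
P(X > 4132) = e^(−0.000383994·4132) = e^(−1.5867) ≈ 0.205.

0.205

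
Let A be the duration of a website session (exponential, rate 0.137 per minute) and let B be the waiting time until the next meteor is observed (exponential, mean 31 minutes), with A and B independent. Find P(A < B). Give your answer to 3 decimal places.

0.809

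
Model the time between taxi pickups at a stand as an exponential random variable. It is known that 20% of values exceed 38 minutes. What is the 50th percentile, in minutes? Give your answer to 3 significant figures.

16.4

e^(−λ·38) = 0.20 ⇒ λ = −ln(0.20)/38 = 0.0423536.
50th percentile: 1 − e^(−λt) = 0.5, t = −ln(0.5)/λ = 16.3657 minutes.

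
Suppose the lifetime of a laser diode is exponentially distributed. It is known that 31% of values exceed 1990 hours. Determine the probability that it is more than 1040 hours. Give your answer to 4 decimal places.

e^(−λ·1990) = 0.31 ⇒ λ = −ln(0.31)/1990 = 0.000588534.
P(X > 1040) = e^(−0.000588534·1040) = e^(−0.61208) ≈ 0.5422.

0.5422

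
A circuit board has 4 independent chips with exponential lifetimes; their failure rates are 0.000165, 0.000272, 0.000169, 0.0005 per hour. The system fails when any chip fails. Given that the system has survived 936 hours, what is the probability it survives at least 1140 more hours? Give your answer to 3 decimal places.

Time to first failure ~ Exp(Σλ) with Σλ = 0.001106.
By memorylessness, P(T > 936+1140 | T > 936) = P(T > 1140) = e^(−0.001106·1140) ≈ 0.283.

0.283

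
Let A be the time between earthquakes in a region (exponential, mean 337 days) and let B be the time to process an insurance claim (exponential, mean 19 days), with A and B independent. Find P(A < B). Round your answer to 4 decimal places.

λ_1 = 1/337 = 0.00296736, λ_2 = 1/19 = 0.0526316.
For independent exponentials, P(A < B) = λ_1/(λ_1+λ_2) = 0.00296736/0.0555989 ≈ 0.0534.

0.0534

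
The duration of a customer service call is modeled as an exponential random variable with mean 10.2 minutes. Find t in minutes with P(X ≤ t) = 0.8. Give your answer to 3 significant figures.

The rate is λ = 1/10.2 = 0.0980392 per minute.
Set 1 − e^(−λt) = 0.8, so t = −ln(0.2)/λ = 1.6094/0.0980392 ≈ 16.4163 minutes.

16.4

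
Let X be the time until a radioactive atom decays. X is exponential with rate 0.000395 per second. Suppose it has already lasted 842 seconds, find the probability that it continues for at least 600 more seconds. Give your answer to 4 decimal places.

0.7890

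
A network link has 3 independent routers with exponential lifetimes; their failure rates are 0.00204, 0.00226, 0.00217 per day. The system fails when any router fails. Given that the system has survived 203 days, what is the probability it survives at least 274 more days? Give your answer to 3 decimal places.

Time to first failure ~ Exp(Σλ) with Σλ = 0.00647.
By memorylessness, P(T > 203+274 | T > 203) = P(T > 274) = e^(−0.00647·274) ≈ 0.170.

0.170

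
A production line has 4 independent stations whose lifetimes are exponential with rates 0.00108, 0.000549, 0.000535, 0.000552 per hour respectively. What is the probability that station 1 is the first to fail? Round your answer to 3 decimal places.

The time to first failure is exponential with rate Σλ = 0.00108 + 0.000549 + 0.000535 + 0.000552 = 0.002716.
P(station 1 first) = λ_1/Σλ = 0.00108/0.002716 ≈ 0.398.

0.398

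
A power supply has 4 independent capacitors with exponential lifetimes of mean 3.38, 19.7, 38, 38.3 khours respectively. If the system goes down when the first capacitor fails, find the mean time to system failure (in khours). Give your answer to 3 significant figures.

The first failure time is exponential with rate Σλ_i = 1/3.38 + 1/19.7 + 1/38 + 1/38.3 = 0.399045 per khour.
E[min] = 1/Σλ = 1/0.399045 = 2.50598 khours.

2.51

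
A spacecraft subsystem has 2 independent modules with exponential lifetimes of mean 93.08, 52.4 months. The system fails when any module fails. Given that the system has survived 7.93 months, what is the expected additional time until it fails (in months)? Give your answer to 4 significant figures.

33.53

First-failure rate Σλ = 1/93.08 + 1/52.4 = 0.0298274.
By memorylessness the expected residual is 1/Σλ = 33.5262 months, regardless of the 7.93 already elapsed.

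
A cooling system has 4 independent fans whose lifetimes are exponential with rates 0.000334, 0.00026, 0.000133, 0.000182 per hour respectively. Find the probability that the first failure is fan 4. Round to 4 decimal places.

0.2002

The time to first failure is exponential with rate Σλ = 0.000334 + 0.00026 + 0.000133 + 0.000182 = 0.000909.
P(fan 4 first) = λ_4/Σλ = 0.000182/0.000909 ≈ 0.2002.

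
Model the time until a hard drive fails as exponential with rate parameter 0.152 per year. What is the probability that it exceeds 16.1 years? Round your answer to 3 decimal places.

0.087

P(X > 16.1) = e^(−λ·16.1) = e^(−2.4472) ≈ 0.087.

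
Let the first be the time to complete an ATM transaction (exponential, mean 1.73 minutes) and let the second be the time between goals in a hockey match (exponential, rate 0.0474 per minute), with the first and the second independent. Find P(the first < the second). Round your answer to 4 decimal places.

λ_1 = 1/1.73 = 0.578035, λ_2 = 0.0474.
For independent exponentials, P(the first < the second) = λ_1/(λ_1+λ_2) = 0.578035/0.625435 ≈ 0.9242.

0.9242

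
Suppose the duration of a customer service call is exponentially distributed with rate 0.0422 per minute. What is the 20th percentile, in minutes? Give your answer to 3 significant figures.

Set 1 − e^(−λt) = 0.2, so t = −ln(0.8)/λ = 0.22314/0.0422 ≈ 5.28776 minutes.

5.29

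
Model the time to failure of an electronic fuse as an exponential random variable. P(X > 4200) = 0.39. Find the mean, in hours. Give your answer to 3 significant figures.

e^(−λ·4200) = 0.39 ⇒ λ = −ln(0.39)/4200 = 0.000224193.
Mean = 1/λ = 4460.45 hours.

4460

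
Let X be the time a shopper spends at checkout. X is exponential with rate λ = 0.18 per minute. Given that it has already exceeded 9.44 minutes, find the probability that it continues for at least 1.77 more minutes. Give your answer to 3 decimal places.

0.727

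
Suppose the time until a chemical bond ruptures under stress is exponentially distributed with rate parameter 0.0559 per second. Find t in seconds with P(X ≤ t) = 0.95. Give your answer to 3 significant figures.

Set 1 − e^(−λt) = 0.95, so t = −ln(0.05)/λ = 2.9957/0.0559 ≈ 53.5909 seconds.

53.6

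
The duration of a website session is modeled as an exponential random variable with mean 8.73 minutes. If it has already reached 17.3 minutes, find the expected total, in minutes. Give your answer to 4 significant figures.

The rate is λ = 1/8.73 = 0.114548 per minute.
By memorylessness, E[X | X > 17.3] = 17.3 + 1/λ = 17.3 + 8.73 = 26.03 minutes.

26.03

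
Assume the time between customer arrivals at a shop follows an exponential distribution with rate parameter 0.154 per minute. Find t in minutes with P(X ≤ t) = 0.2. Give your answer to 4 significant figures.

1.449

Set 1 − e^(−λt) = 0.2, so t = −ln(0.8)/λ = 0.22314/0.154 ≈ 1.44898 minutes.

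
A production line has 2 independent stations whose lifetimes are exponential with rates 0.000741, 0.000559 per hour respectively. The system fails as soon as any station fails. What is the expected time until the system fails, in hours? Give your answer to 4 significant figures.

The time to first failure is exponential with rate Σλ = 0.000741 + 0.000559 = 0.0013.
E[min] = 1/Σλ = 1/0.0013 = 769.231 hours.

769.2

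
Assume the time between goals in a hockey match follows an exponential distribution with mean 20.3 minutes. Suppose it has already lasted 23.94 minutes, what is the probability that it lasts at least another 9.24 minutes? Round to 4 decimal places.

0.6343

The rate is λ = 1/20.3 = 0.0492611 per minute.
By the memoryless property, P(X > 23.94+9.24 | X > 23.94) = P(X > 9.24).
P(X > 9.24) = e^(−0.45517) ≈ 0.6343.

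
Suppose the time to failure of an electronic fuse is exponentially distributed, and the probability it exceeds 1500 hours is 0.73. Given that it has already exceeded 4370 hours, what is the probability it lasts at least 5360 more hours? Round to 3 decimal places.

From e^(−λ·1500) = 0.73, λ = −ln(0.73)/1500 = 0.000209807.
Memoryless: P(X > 4370+5360 | X > 4370) = P(X > 5360) = e^(−0.000209807·5360) ≈ 0.325.

0.325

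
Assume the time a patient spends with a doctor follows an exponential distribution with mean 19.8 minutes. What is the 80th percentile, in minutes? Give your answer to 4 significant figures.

31.87

The rate is λ = 1/19.8 = 0.0505051 per minute.
Set 1 − e^(−λt) = 0.8, so t = −ln(0.2)/λ = 1.6094/0.0505051 ≈ 31.8669 minutes.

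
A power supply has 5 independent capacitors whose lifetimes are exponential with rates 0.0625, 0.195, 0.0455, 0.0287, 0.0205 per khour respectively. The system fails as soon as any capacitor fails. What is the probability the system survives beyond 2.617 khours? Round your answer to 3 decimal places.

0.398

The time to first failure is exponential with rate Σλ = 0.0625 + 0.195 + 0.0455 + 0.0287 + 0.0205 = 0.3522.
P(min > 2.617) = e^(−0.3522·2.617) = e^(−0.92171) ≈ 0.398.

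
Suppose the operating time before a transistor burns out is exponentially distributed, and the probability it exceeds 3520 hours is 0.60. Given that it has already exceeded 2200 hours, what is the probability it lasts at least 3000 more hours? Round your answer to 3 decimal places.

From e^(−λ·3520) = 0.60, λ = −ln(0.60)/3520 = 0.000145121.
Memoryless: P(X > 2200+3000 | X > 2200) = P(X > 3000) = e^(−0.000145121·3000) ≈ 0.647.

0.647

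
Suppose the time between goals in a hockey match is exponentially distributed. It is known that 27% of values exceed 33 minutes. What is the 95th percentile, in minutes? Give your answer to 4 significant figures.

75.50

e^(−λ·33) = 0.27 ⇒ λ = −ln(0.27)/33 = 0.0396768.
95th percentile: 1 − e^(−λt) = 0.95, t = −ln(0.05)/λ = 75.5034 minutes.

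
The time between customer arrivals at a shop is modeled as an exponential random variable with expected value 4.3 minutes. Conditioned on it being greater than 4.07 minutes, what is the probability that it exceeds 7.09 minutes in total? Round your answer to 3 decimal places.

0.495

The rate is λ = 1/4.3 = 0.232558 per minute.
By the memoryless property, P(X > 4.07+3.02 | X > 4.07) = P(X > 3.02).
P(X > 3.02) = e^(−0.70233) ≈ 0.495.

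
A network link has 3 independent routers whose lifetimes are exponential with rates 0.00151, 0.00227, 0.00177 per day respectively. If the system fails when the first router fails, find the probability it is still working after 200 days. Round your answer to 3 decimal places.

0.330

The time to first failure is exponential with rate Σλ = 0.00151 + 0.00227 + 0.00177 = 0.00555.
P(min > 200) = e^(−0.00555·200) = e^(−1.11) ≈ 0.330.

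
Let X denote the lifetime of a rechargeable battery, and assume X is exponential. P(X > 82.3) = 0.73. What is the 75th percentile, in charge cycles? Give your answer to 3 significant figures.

e^(−λ·82.3) = 0.73 ⇒ λ = −ln(0.73)/82.3 = 0.00382395.
75th percentile: 1 − e^(−λt) = 0.75, t = −ln(0.25)/λ = 362.53 charge cycles.

363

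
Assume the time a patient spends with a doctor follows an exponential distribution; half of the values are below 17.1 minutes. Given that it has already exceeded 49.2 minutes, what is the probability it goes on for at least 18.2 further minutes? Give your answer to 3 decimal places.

For an exponential, median = ln(2)/λ, so λ = ln 2 / 17.1 = 0.0405349 per minute.
The exponential is memoryless, so the remaining time is again Exp(λ): the condition X > 49.2 is irrelevant.
P(X > 18.2) = e^(−0.73774) ≈ 0.478.

0.478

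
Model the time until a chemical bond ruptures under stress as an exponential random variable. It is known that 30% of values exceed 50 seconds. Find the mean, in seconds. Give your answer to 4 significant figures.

41.53

e^(−λ·50) = 0.30 ⇒ λ = −ln(0.30)/50 = 0.0240795.
Mean = 1/λ = 41.5292 seconds.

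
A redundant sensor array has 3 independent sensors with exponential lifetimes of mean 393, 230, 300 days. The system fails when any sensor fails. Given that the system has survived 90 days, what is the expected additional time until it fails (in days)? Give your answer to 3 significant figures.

First-failure rate Σλ = 1/393 + 1/230 + 1/300 = 0.0102257.
By memorylessness the expected residual is 1/Σλ = 97.7929 days, regardless of the 90 already elapsed.

97.8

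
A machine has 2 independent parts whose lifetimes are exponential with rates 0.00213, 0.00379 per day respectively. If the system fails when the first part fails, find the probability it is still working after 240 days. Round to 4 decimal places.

0.2415

The time to first failure is exponential with rate Σλ = 0.00213 + 0.00379 = 0.00592.
P(min > 240) = e^(−0.00592·240) = e^(−1.4208) ≈ 0.2415.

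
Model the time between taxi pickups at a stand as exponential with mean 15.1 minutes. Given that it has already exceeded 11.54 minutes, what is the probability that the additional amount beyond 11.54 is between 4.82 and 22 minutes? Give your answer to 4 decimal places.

The rate is λ = 1/15.1 = 0.0662252 per minute.
Memoryless: the residual past 11.54 is again Exp(λ).
P(4.82 < residual < 22) = e^(−λ·4.82) − e^(−λ·22) = 0.72673 − 0.23294 ≈ 0.4938.

0.4938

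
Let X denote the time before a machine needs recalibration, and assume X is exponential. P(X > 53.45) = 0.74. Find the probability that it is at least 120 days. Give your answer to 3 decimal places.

e^(−λ·53.45) = 0.74 ⇒ λ = −ln(0.74)/53.45 = 0.0056334.
P(X > 120) = e^(−0.0056334·120) = e^(−0.67601) ≈ 0.509.

0.509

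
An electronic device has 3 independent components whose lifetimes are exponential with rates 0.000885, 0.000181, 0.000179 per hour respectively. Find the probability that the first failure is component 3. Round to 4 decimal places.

0.1438

The time to first failure is exponential with rate Σλ = 0.000885 + 0.000181 + 0.000179 = 0.001245.
P(component 3 first) = λ_3/Σλ = 0.000179/0.001245 ≈ 0.1438.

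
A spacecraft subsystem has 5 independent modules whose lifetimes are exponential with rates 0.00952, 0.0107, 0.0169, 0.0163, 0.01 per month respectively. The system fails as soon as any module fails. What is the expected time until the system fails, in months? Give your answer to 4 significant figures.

15.77

The time to first failure is exponential with rate Σλ = 0.00952 + 0.0107 + 0.0169 + 0.0163 + 0.01 = 0.06342.
E[min] = 1/Σλ = 1/0.06342 = 15.7679 months.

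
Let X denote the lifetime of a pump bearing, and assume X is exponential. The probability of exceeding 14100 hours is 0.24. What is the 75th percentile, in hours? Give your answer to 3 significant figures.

13700

e^(−λ·14100) = 0.24 ⇒ λ = −ln(0.24)/14100 = 0.000101214.
75th percentile: 1 − e^(−λt) = 0.75, t = −ln(0.25)/λ = 13696.7 hours.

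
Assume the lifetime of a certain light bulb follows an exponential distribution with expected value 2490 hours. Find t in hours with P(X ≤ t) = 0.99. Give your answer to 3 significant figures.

The rate is λ = 1/2490 = 0.000401606 per hour.
Set 1 − e^(−λt) = 0.99, so t = −ln(0.01)/λ = 4.6052/0.000401606 ≈ 11466.9 hours.

11500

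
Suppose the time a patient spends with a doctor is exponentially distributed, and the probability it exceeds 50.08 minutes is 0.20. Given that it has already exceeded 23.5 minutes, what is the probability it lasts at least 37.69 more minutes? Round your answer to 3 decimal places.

0.298

From e^(−λ·50.08) = 0.20, λ = −ln(0.20)/50.08 = 0.0321373.
Memoryless: P(X > 23.5+37.69 | X > 23.5) = P(X > 37.69) = e^(−0.0321373·37.69) ≈ 0.298.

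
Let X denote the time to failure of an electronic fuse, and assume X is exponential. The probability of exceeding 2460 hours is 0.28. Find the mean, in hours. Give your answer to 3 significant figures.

e^(−λ·2460) = 0.28 ⇒ λ = −ln(0.28)/2460 = 0.000517466.
Mean = 1/λ = 1932.5 hours.

1930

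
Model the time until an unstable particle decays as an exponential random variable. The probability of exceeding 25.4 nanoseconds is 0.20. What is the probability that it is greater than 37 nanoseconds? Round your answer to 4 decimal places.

e^(−λ·25.4) = 0.20 ⇒ λ = −ln(0.20)/25.4 = 0.0633637.
P(X > 37) = e^(−0.0633637·37) = e^(−2.3445) ≈ 0.0959.

0.0959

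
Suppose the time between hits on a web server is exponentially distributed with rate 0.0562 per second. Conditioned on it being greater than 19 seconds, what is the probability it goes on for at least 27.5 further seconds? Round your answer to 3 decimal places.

The exponential is memoryless, so the remaining time is again Exp(λ): the condition X > 19 is irrelevant.
P(X > 27.5) = e^(−1.5455) ≈ 0.213.

0.213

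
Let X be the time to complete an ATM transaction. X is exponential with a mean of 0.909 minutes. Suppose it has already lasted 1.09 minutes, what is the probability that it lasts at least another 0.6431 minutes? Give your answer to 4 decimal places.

0.4929

The rate is λ = 1/0.909 = 1.10011 per minute.
P(X > s+t | X > s) = e^(−λ(s+t))/e^(−λs) = e^(−λt), independent of s = 1.09.
P(X > 0.6431) = e^(−0.70748) ≈ 0.4929.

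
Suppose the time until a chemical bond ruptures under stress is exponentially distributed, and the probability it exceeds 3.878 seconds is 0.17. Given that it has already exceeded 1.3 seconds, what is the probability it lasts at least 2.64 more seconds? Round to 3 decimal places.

0.299

From e^(−λ·3.878) = 0.17, λ = −ln(0.17)/3.878 = 0.456925.
Memoryless: P(X > 1.3+2.64 | X > 1.3) = P(X > 2.64) = e^(−0.456925·2.64) ≈ 0.299.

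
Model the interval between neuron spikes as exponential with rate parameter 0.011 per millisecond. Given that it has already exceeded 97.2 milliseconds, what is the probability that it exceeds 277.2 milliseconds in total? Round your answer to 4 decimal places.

By the memoryless property, P(X > 97.2+180 | X > 97.2) = P(X > 180).
P(X > 180) = e^(−1.98) ≈ 0.1381.

0.1381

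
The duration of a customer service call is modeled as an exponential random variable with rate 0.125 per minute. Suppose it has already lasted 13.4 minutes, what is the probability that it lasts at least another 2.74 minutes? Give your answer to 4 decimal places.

0.7100

The exponential is memoryless, so the remaining time is again Exp(λ): the condition X > 13.4 is irrelevant.
P(X > 2.74) = e^(−0.3425) ≈ 0.7100.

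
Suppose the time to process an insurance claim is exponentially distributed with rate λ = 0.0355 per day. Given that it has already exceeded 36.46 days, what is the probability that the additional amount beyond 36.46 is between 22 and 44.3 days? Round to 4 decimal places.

0.2505

Memoryless: the residual past 36.46 is again Exp(λ).
P(22 < residual < 44.3) = e^(−λ·22) − e^(−λ·44.3) = 0.45795 − 0.20749 ≈ 0.2505.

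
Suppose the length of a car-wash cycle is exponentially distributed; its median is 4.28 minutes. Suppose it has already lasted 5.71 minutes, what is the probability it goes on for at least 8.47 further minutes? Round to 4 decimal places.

0.2537

For an exponential, median = ln(2)/λ, so λ = ln 2 / 4.28 = 0.16195 per minute.
The exponential is memoryless, so the remaining time is again Exp(λ): the condition X > 5.71 is irrelevant.
P(X > 8.47) = e^(−1.3717) ≈ 0.2537.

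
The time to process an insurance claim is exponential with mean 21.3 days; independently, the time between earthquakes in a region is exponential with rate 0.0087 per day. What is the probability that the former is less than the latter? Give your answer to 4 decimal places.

λ_1 = 1/21.3 = 0.0469484, λ_2 = 0.0087.
For independent exponentials, P(the former < the latter) = λ_1/(λ_1+λ_2) = 0.0469484/0.0556484 ≈ 0.8437.

0.8437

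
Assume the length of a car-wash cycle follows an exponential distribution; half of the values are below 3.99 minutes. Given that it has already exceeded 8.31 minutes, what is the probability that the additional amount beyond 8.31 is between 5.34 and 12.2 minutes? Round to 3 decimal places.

For an exponential, median = ln(2)/λ, so λ = ln 2 / 3.99 = 0.173721 per minute.
Memoryless: the residual past 8.31 is again Exp(λ).
P(5.34 < residual < 12.2) = e^(−λ·5.34) − e^(−λ·12.2) = 0.39547 − 0.12010 ≈ 0.275.

0.275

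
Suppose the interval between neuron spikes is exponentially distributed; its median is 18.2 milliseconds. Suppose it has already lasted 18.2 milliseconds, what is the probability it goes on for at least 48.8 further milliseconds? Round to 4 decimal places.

For an exponential, median = ln(2)/λ, so λ = ln 2 / 18.2 = 0.038085 per millisecond.
By the memoryless property, P(X > 18.2+48.8 | X > 18.2) = P(X > 48.8).
P(X > 48.8) = e^(−1.8585) ≈ 0.1559.

0.1559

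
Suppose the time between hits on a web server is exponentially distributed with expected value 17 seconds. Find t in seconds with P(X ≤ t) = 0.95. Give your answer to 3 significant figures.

50.9

The rate is λ = 1/17 = 0.0588235 per second.
Set 1 − e^(−λt) = 0.95, so t = −ln(0.05)/λ = 2.9957/0.0588235 ≈ 50.9274 seconds.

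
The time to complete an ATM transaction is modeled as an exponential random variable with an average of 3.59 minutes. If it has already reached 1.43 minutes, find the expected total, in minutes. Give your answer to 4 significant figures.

The rate is λ = 1/3.59 = 0.278552 per minute.
By memorylessness, E[X | X > 1.43] = 1.43 + 1/λ = 1.43 + 3.59 = 5.02 minutes.

5.020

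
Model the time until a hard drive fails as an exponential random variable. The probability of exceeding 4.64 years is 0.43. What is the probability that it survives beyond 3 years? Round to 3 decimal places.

0.579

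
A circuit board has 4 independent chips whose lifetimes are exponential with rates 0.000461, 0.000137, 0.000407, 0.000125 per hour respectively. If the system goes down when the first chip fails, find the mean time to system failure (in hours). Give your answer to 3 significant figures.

The time to first failure is exponential with rate Σλ = 0.000461 + 0.000137 + 0.000407 + 0.000125 = 0.00113.
E[min] = 1/Σλ = 1/0.00113 = 884.956 hours.

885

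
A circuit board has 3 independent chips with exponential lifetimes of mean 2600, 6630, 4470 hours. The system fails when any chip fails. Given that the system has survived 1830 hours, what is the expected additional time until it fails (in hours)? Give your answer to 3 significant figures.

1320

First-failure rate Σλ = 1/2600 + 1/6630 + 1/4470 = 0.000759159.
By memorylessness the expected residual is 1/Σλ = 1317.25 hours, regardless of the 1830 already elapsed.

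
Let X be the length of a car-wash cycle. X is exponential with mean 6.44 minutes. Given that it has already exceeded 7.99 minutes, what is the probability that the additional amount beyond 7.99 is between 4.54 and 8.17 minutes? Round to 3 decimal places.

The rate is λ = 1/6.44 = 0.15528 per minute.
Memoryless: the residual past 7.99 is again Exp(λ).
P(4.54 < residual < 8.17) = e^(−λ·4.54) − e^(−λ·8.17) = 0.49412 − 0.28122 ≈ 0.213.

0.213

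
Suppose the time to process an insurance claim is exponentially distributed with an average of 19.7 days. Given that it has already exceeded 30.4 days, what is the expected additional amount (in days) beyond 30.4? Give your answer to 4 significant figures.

The rate is λ = 1/19.7 = 0.0507614 per day.
By memorylessness, the remaining amount past any threshold is again Exp(λ) with mean 1/λ = 19.7 days.

19.70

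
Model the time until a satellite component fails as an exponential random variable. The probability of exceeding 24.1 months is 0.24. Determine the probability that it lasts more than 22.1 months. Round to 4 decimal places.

0.2702

e^(−λ·24.1) = 0.24 ⇒ λ = −ln(0.24)/24.1 = 0.0592164.
P(X > 22.1) = e^(−0.0592164·22.1) = e^(−1.3087) ≈ 0.2702.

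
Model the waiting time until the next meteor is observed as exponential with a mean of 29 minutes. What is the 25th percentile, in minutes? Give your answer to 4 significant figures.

The rate is λ = 1/29 = 0.0344828 per minute.
Set 1 − e^(−λt) = 0.25, so t = −ln(0.75)/λ = 0.28768/0.0344828 ≈ 8.34278 minutes.

8.343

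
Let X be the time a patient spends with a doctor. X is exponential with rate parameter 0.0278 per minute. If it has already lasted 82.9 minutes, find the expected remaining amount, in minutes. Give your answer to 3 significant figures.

36.0

By memorylessness, the remaining amount past any threshold is again Exp(λ) with mean 1/λ = 35.9712 minutes.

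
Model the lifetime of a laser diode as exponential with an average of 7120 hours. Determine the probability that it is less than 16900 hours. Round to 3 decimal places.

The rate is λ = 1/7120 = 0.000140449 per hour.
P(X ≤ 16900) = 1 − e^(−λ·16900) = 1 − e^(−2.3736) ≈ 0.907.

0.907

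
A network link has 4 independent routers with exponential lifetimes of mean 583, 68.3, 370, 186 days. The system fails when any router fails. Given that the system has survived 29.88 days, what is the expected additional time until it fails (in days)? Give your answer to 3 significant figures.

40.9

First-failure rate Σλ = 1/583 + 1/68.3 + 1/370 + 1/186 = 0.0244356.
By memorylessness the expected residual is 1/Σλ = 40.9239 days, regardless of the 29.88 already elapsed.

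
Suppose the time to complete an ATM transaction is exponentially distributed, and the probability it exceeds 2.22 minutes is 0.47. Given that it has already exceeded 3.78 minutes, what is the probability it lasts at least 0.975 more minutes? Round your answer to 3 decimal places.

From e^(−λ·2.22) = 0.47, λ = −ln(0.47)/2.22 = 0.3401.
Memoryless: P(X > 3.78+0.975 | X > 3.78) = P(X > 0.975) = e^(−0.3401·0.975) ≈ 0.718.

0.718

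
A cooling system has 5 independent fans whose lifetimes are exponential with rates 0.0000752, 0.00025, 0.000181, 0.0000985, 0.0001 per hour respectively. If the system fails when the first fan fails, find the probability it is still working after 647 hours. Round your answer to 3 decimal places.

The time to first failure is exponential with rate Σλ = 0.0000752 + 0.00025 + 0.000181 + 0.0000985 + 0.0001 = 0.0007047.
P(min > 647) = e^(−0.0007047·647) = e^(−0.45594) ≈ 0.634.

0.634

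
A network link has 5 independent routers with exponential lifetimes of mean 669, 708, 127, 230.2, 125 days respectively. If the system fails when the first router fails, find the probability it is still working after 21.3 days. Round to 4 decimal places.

The first failure time is exponential with rate Σλ_i = 1/669 + 1/708 + 1/127 + 1/230.2 + 1/125 = 0.0231253 per day.
P(min > 21.3) = e^(−0.0231253·21.3) = e^(−0.49257) ≈ 0.6111.

0.6111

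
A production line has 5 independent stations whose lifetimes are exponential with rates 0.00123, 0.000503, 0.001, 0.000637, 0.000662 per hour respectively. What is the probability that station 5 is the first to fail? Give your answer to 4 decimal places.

0.1642

The time to first failure is exponential with rate Σλ = 0.00123 + 0.000503 + 0.001 + 0.000637 + 0.000662 = 0.004032.
P(station 5 first) = λ_5/Σλ = 0.000662/0.004032 ≈ 0.1642.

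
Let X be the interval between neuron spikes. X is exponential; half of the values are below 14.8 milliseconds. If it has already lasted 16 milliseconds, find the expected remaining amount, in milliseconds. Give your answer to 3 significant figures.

For an exponential, median = ln(2)/λ, so λ = ln 2 / 14.8 = 0.0468343 per millisecond.
By memorylessness, the remaining amount past any threshold is again Exp(λ) with mean 1/λ = 21.3519 milliseconds.

21.4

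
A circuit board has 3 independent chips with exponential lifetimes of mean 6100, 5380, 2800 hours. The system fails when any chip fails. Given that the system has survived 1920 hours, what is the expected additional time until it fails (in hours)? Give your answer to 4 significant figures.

1415

First-failure rate Σλ = 1/6100 + 1/5380 + 1/2800 = 0.000706951.
By memorylessness the expected residual is 1/Σλ = 1414.53 hours, regardless of the 1920 already elapsed.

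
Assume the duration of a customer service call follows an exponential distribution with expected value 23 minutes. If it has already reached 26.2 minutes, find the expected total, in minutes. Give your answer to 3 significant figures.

49.2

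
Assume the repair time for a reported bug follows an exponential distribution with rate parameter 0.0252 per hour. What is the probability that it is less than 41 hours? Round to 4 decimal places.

0.6441

P(X ≤ 41) = 1 − e^(−λ·41) = 1 − e^(−1.0332) ≈ 0.6441.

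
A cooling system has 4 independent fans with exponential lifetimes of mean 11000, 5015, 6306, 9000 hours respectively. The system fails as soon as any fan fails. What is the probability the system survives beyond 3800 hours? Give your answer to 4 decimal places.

0.1191

The first failure time is exponential with rate Σλ_i = 1/11000 + 1/5015 + 1/6306 + 1/9000 = 0.000560001 per hour.
P(min > 3800) = e^(−0.000560001·3800) = e^(−2.128) ≈ 0.1191.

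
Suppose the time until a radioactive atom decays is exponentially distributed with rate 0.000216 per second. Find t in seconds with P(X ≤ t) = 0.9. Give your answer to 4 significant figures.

Set 1 − e^(−λt) = 0.9, so t = −ln(0.1)/λ = 2.3026/0.000216 ≈ 10660.1 seconds.

10660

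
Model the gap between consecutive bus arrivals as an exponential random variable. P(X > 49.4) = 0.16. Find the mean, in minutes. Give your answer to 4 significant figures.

e^(−λ·49.4) = 0.16 ⇒ λ = −ln(0.16)/49.4 = 0.0370968.
Mean = 1/λ = 26.9565 minutes.

26.96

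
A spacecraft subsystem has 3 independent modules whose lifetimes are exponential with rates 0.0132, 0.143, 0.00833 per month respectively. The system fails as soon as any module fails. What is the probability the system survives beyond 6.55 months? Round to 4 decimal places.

The time to first failure is exponential with rate Σλ = 0.0132 + 0.143 + 0.00833 = 0.16453.
P(min > 6.55) = e^(−0.16453·6.55) = e^(−1.0777) ≈ 0.3404.

0.3404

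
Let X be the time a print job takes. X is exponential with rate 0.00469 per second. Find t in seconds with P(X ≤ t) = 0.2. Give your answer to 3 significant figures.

47.6

Set 1 − e^(−λt) = 0.2, so t = −ln(0.8)/λ = 0.22314/0.00469 ≈ 47.5786 seconds.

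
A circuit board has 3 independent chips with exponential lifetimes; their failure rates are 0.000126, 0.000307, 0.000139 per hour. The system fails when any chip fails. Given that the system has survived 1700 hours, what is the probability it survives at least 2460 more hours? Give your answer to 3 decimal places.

Time to first failure ~ Exp(Σλ) with Σλ = 0.000572.
By memorylessness, P(T > 1700+2460 | T > 1700) = P(T > 2460) = e^(−0.000572·2460) ≈ 0.245.

0.245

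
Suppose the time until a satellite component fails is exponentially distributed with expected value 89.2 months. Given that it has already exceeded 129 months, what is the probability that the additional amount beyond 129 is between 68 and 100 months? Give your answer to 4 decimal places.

0.1406

The rate is λ = 1/89.2 = 0.0112108 per month.
Memoryless: the residual past 129 is again Exp(λ).
P(68 < residual < 100) = e^(−λ·68) − e^(−λ·100) = 0.46658 − 0.32593 ≈ 0.1406.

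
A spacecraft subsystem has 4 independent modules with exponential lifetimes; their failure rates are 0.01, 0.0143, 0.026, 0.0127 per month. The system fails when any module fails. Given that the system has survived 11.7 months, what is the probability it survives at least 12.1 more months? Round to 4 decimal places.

Time to first failure ~ Exp(Σλ) with Σλ = 0.063.
By memorylessness, P(T > 11.7+12.1 | T > 11.7) = P(T > 12.1) = e^(−0.063·12.1) ≈ 0.4666.

0.4666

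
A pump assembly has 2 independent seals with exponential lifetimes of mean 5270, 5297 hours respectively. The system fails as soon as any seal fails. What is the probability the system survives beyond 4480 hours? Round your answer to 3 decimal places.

The first failure time is exponential with rate Σλ_i = 1/5270 + 1/5297 = 0.000378539 per hour.
P(min > 4480) = e^(−0.000378539·4480) = e^(−1.6959) ≈ 0.183.

0.183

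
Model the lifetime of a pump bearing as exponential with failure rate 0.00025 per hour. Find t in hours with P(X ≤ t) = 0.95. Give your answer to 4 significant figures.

Set 1 − e^(−λt) = 0.95, so t = −ln(0.05)/λ = 2.9957/0.00025 ≈ 11982.9 hours.

11980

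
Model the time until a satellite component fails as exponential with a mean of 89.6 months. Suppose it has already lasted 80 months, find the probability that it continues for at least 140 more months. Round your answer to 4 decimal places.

0.2096

The rate is λ = 1/89.6 = 0.0111607 per month.
P(X > s+t | X > s) = e^(−λ(s+t))/e^(−λs) = e^(−λt), independent of s = 80.
P(X > 140) = e^(−1.5625) ≈ 0.2096.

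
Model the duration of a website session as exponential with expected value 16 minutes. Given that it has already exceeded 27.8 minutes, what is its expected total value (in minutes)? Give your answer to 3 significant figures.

The rate is λ = 1/16 = 0.0625 per minute.
By memorylessness, E[X | X > 27.8] = 27.8 + 1/λ = 27.8 + 16 = 43.8 minutes.

43.8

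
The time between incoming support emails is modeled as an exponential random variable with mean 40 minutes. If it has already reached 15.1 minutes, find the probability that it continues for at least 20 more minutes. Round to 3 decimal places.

0.607

The rate is λ = 1/40 = 0.025 per minute.
By the memoryless property, P(X > 15.1+20 | X > 15.1) = P(X > 20).
P(X > 20) = e^(−0.5) ≈ 0.607.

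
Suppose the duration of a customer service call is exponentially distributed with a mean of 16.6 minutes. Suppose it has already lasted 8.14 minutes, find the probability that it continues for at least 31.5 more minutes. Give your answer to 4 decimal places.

The rate is λ = 1/16.6 = 0.060241 per minute.
By the memoryless property, P(X > 8.14+31.5 | X > 8.14) = P(X > 31.5).
P(X > 31.5) = e^(−1.8976) ≈ 0.1499.

0.1499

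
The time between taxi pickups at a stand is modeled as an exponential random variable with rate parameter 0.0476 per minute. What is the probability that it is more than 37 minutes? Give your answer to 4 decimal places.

0.1718

P(X > 37) = e^(−λ·37) = e^(−1.7612) ≈ 0.1718.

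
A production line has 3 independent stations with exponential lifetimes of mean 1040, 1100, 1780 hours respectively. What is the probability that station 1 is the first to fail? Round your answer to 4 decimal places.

Rates: λ_i = 1/mean_i → 0.000961538, 0.000909091, 0.000561798; Σλ = 0.00243243.
P(station 1 first) = λ_1/Σλ = 0.000961538/0.00243243 ≈ 0.3953.

0.3953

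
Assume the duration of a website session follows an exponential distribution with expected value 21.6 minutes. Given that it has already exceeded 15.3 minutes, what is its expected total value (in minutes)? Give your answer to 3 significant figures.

The rate is λ = 1/21.6 = 0.0462963 per minute.
By memorylessness, E[X | X > 15.3] = 15.3 + 1/λ = 15.3 + 21.6 = 36.9 minutes.

36.9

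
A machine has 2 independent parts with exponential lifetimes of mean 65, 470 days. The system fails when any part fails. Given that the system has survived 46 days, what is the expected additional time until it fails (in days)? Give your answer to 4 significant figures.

First-failure rate Σλ = 1/65 + 1/470 = 0.0175123.
By memorylessness the expected residual is 1/Σλ = 57.1028 days, regardless of the 46 already elapsed.

57.10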